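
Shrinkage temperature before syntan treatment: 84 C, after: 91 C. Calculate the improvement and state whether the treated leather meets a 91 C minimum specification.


Improvement = 7 C
Meets 91 C spec: Yes

Improvement = 91 - 84 = 7 C
Spec check: 91 C >= 91 C? Yes


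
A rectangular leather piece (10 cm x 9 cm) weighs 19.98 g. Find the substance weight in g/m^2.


Area = 10 x 9 = 90 cm^2
SW = 19.98 / 90 x 10000 = 2220.0 g/m^2


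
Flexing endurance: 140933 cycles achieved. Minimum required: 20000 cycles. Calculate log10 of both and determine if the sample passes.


log10(140933) = 5.15
log10(20000) = 4.30
Passes: Yes


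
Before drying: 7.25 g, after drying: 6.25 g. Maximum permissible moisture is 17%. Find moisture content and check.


Moisture content = 13.8%
Acceptable: Yes

MC = (7.25 - 6.25) / 7.25 x 100 = 13.8%
Maximum: 17%
Acceptable: Yes


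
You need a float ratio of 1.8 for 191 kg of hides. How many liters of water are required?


Water = hide weight x target ratio
Water = 191 x 1.8 = 343.8 L


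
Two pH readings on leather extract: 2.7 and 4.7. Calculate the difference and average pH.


Difference = 2.0
Average pH = 3.70

Difference = |2.7 - 4.7| = 2.0
Average = (2.7 + 4.7) / 2 = 3.70


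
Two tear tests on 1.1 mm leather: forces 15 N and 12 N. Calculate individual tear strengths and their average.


Tear 1 = 15 / 1.1 = 13.6 N/mm
Tear 2 = 12 / 1.1 = 10.9 N/mm
Average = (13.6 + 10.9) / 2 = 12.3 N/mm


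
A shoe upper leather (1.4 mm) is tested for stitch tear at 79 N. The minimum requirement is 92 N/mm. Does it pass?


STS = 56.4 N/mm
Passes: No

STS = 79 / 1.4 = 56.4 N/mm
Minimum required: 92 N/mm
Passes: No


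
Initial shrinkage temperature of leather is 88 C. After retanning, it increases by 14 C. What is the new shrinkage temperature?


102 C


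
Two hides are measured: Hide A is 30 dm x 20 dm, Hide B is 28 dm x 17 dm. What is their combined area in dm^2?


1076 dm^2


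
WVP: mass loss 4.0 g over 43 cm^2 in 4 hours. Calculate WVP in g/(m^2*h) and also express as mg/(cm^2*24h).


WVP = 4.0 / (43 x 4) x 10000 = 232.56 g/(m^2*h)
Mass loss in mg = 4.0 x 1000 = 4000 mg
Per cm^2 per 24h in mg: 4000 x 24 / (43 x 4) = 96000 / 172 = 558.14 mg/(cm^2*24h)


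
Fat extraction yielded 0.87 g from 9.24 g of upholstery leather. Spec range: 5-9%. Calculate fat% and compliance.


Fat% = 0.87 / 9.24 x 100 = 9.4%
Spec range: 5-9%
Compliant: No


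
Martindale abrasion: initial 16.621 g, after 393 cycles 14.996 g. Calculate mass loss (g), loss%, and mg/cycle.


Mass loss = 1.625 g
Loss = 9.78%
Rate = 4.135 mg/cycle

Loss = 16.621 - 14.996 = 1.625 g
Loss% = 1.625 / 16.621 x 100 = 9.78%
Rate = 1.625 / 393 x 1000 = 4.135 mg/cycle


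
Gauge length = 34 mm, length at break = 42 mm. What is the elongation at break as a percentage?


23.5%


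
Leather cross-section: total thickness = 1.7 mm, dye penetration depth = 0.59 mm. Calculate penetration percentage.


Penetration% = 0.59 / 1.7 x 100
Penetration = 34.7%


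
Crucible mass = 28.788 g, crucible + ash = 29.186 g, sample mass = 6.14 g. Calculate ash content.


Ash mass = 0.398 g
Ash content = 6.48%

Ash mass = 29.186 - 28.788 = 0.398 g
Ash% = 0.398 / 6.14 x 100 = 6.48%


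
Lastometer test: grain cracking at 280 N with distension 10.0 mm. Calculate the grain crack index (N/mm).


Grain crack index = force / distension
Index = 280 / 10.0 = 28.0 N/mm


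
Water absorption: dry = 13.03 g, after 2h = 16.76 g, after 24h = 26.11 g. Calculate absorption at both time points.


2h absorption = 28.6%
24h absorption = 100.4%

WA (2h) = (16.76 - 13.03) / 13.03 x 100 = 28.6%
WA (24h) = (26.11 - 13.03) / 13.03 x 100 = 100.4%


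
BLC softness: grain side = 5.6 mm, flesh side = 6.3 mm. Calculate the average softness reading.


Average = (5.6 + 6.3) / 2
Average = 5.95 mm


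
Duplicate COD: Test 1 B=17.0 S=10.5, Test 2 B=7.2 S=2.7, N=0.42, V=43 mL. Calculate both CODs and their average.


COD1 = (17.0 - 10.5) x 0.42 x 8000 / 43 = 507.9 mg/L
COD2 = (7.2 - 2.7) x 0.42 x 8000 / 43 = 351.6 mg/L
Average = (507.9 + 351.6) / 2 = 429.8 mg/L


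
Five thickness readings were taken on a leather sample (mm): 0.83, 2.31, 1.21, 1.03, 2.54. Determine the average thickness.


1.58 mm


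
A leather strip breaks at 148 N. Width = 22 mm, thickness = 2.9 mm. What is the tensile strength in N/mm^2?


Cross-sectional area = 22 x 2.9 = 63.8 mm^2
Tensile strength = 148 / 63.8 = 2.32 N/mm^2


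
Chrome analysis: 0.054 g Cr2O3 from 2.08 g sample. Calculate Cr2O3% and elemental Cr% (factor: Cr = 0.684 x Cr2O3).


Cr2O3 = 2.60%
Cr = 1.78%


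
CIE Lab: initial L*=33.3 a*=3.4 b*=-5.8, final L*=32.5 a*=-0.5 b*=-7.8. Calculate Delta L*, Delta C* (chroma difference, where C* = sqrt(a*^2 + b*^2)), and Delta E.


Delta L* = -0.8
Delta C* = 1.09
Delta E = 4.46

Delta L* = 32.5 - 33.3 = -0.8
C1* = sqrt((3.4)^2 + (-5.8)^2) = 6.723
C2* = sqrt((-0.5)^2 + (-7.8)^2) = 7.816
Delta C* = 7.816 - 6.723 = 1.09
Delta E = sqrt((-0.8)^2 + (-3.9)^2 + (-2.0)^2) = 4.46


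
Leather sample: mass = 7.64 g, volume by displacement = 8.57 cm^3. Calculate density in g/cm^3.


0.891 g/cm^3

Density = mass / volume
Density = 7.64 / 8.57 = 0.891 g/cm^3


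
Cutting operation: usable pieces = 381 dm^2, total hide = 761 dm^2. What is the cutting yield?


Yield = usable / total x 100
Yield = 381 / 761 x 100 = 50.1%


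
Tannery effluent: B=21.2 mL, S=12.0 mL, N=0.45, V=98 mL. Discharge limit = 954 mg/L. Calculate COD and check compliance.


COD = (21.2 - 12.0) x 0.45 x 8000 / 98 = 338.0 mg/L
Limit: 954 mg/L
Compliant: Yes


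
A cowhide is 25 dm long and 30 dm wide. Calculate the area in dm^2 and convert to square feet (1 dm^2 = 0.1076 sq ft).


Area = 25 x 30 = 750 dm^2
Conversion: 750 x 0.1076 = 80.70 sq ft


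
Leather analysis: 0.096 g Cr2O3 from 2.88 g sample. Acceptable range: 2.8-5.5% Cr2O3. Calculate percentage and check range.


Cr2O3% = 0.096 / 2.88 x 100 = 3.33%
Acceptable range: 2.8 to 5.5%
Within range: Yes


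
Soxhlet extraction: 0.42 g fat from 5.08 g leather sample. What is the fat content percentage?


8.3%


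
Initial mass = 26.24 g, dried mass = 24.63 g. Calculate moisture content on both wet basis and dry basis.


Wet basis = 6.1%
Dry basis = 6.5%

Moisture lost = 26.24 - 24.63 = 1.61 g
Wet basis MC = 1.61 / 26.24 x 100 = 6.1%
Dry basis MC = 1.61 / 24.63 x 100 = 6.5%


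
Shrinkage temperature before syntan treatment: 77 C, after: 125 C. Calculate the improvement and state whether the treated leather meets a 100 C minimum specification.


Improvement = 125 - 77 = 48 C
Spec check: 125 C >= 100 C? Yes


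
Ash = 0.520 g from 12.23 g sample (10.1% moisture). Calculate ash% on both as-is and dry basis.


As-is ash = 4.25%
Dry-basis ash = 4.73%

As-is ash% = 0.520 / 12.23 x 100 = 4.25%
Dry mass = 12.23 x (100 - 10.1) / 100 = 10.99477 g
Dry-basis ash% = 0.520 / 10.99477 x 100 = 4.73%


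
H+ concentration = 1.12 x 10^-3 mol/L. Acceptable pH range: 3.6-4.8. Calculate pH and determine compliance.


pH = -log10(1.12 x 10^-3) = 2.95
Range: 3.6 to 4.8
Compliant: No


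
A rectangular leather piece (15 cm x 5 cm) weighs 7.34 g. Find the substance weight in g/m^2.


978.7 g/m^2


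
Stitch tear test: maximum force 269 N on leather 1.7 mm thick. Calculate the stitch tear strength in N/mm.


Stitch tear strength = force / thickness
STS = 269 / 1.7 = 158.2 N/mm


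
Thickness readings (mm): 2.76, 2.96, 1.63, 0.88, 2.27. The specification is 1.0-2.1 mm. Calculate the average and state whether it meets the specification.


Average = 2.10 mm
Within specification: Yes

Sum = 10.50
Average = 10.50 / 5 = 2.10 mm
Specification range: 1.0 to 2.1 mm
Within spec: Yes


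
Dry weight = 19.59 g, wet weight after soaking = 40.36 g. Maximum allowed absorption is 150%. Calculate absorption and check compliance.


Absorption = 106.0%
Compliant: Yes


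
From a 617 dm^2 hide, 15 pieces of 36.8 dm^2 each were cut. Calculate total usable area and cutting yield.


Usable area = 552.0 dm^2
Yield = 89.5%


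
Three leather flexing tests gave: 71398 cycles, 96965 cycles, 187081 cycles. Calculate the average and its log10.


Average = 118481 cycles
log10 = 5.07


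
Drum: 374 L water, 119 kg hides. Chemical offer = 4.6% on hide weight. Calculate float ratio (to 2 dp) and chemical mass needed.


Float ratio = 374 / 119 = 3.14
Chemical = 119 x 4.6 / 100 = 5.474 kg


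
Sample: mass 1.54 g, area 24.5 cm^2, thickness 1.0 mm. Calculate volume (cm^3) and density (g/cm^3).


Volume = 2.450 cm^3
Density = 0.629 g/cm^3

Thickness in cm = 1.0 / 10 = 0.10 cm
Volume = 24.5 x 0.10 = 2.450 cm^3
Density = 1.54 / 2.450 = 0.629 g/cm^3


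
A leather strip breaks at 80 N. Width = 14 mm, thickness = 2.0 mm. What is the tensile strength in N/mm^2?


2.86 N/mm^2

Cross-sectional area = 14 x 2.0 = 28.0 mm^2
Tensile strength = 80 / 28.0 = 2.86 N/mm^2


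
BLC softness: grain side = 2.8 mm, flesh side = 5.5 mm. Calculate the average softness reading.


4.15 mm

Average = (2.8 + 5.5) / 2
Average = 4.15 mm


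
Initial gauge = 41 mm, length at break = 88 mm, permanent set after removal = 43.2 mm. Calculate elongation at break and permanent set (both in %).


Elongation at break = 114.6%
Permanent set = 5.4%

Elongation at break = (88 - 41) / 41 x 100 = 114.6%
Permanent set = (43.2 - 41) / 41 x 100 = 5.4%


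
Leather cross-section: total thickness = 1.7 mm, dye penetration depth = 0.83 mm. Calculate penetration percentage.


Penetration% = 0.83 / 1.7 x 100
Penetration = 48.8%


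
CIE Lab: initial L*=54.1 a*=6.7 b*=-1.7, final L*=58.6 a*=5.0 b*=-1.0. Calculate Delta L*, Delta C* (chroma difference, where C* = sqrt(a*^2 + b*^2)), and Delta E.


Delta L* = 58.6 - 54.1 = 4.5
C1* = sqrt((6.7)^2 + (-1.7)^2) = 6.912
C2* = sqrt((5.0)^2 + (-1.0)^2) = 5.099
Delta C* = 5.099 - 6.912 = -1.81
Delta E = sqrt((4.5)^2 + (-1.7)^2 + (0.7)^2) = 4.86


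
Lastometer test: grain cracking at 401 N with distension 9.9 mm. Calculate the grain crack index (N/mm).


Grain crack index = force / distension
Index = 401 / 9.9 = 40.5 N/mm


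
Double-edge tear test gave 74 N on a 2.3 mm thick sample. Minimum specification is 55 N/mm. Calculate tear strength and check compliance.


Tear strength = 32.2 N/mm
Compliant: No


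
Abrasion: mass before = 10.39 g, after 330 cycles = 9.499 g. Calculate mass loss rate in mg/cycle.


2.700 mg/cycle

Mass loss = 10.39 - 9.499 = 0.891 g
Rate = 0.891 / 330 x 1000 = 2.700 mg/cycle


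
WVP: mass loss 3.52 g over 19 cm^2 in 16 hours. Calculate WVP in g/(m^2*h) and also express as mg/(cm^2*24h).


WVP = 115.79 g/(m^2*h)
Daily rate = 277.89 mg/(cm^2*24h)


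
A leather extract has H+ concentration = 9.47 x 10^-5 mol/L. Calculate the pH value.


pH = -log10[H+]
pH = -log10(9.47 x 10^-5) = 4.02


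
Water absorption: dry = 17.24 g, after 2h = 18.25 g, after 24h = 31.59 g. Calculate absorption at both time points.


WA (2h) = (18.25 - 17.24) / 17.24 x 100 = 5.9%
WA (24h) = (31.59 - 17.24) / 17.24 x 100 = 83.2%


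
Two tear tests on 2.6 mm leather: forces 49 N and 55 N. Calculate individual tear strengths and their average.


Tear 1 = 49 / 2.6 = 18.8 N/mm
Tear 2 = 55 / 2.6 = 21.2 N/mm
Average = (18.8 + 21.2) / 2 = 20.0 N/mm


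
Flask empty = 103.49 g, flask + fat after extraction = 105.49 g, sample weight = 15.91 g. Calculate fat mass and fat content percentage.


Fat mass = 105.49 - 103.49 = 2.00 g
Fat% = 2.00 / 15.91 x 100 = 12.6%


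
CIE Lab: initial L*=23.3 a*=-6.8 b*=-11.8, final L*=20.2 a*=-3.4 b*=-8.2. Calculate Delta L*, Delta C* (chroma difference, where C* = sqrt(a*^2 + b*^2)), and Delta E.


Delta L* = 20.2 - 23.3 = -3.1
C1* = sqrt((-6.8)^2 + (-11.8)^2) = 13.619
C2* = sqrt((-3.4)^2 + (-8.2)^2) = 8.877
Delta C* = 8.877 - 13.619 = -4.74
Delta E = sqrt((-3.1)^2 + (3.4)^2 + (3.6)^2) = 5.84


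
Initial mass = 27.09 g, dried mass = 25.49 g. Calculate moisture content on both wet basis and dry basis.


Moisture lost = 27.09 - 25.49 = 1.60 g
Wet basis MC = 1.60 / 27.09 x 100 = 5.9%
Dry basis MC = 1.60 / 25.49 x 100 = 6.3%


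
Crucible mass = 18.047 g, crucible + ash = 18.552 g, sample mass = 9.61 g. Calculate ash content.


Ash mass = 18.552 - 18.047 = 0.505 g
Ash% = 0.505 / 9.61 x 100 = 5.25%


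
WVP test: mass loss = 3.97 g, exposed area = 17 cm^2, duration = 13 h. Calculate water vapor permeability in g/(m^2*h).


179.64 g/(m^2*h)

WVP = mass_loss / (area x time) x 10000
WVP = 3.97 / (17 x 13) x 10000
WVP = 3.97 / 221 x 10000 = 179.64 g/(m^2*h)


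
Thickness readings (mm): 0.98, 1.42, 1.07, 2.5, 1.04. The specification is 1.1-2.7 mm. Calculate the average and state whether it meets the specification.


Average = 1.40 mm
Within specification: Yes

Sum = 7.01
Average = 7.01 / 5 = 1.40 mm
Specification range: 1.1 to 2.7 mm
Within spec: Yes


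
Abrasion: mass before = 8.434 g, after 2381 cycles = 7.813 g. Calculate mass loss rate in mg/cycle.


0.261 mg/cycle


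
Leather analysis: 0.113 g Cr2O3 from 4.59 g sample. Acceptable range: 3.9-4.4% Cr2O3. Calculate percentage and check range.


Cr2O3% = 0.113 / 4.59 x 100 = 2.46%
Acceptable range: 3.9 to 4.4%
Within range: No


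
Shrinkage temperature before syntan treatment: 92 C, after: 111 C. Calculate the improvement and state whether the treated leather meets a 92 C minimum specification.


Improvement = 111 - 92 = 19 C
Spec check: 111 C >= 92 C? Yes


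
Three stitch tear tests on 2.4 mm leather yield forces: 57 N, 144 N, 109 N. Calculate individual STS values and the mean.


STS1 = 57 / 2.4 = 23.8 N/mm
STS2 = 144 / 2.4 = 60.0 N/mm
STS3 = 109 / 2.4 = 45.4 N/mm
Mean = (23.8 + 60.0 + 45.4) / 3 = 43.1 N/mm


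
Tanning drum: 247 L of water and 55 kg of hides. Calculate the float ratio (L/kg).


Float ratio = water / hide weight
Ratio = 247 / 55 = 4.5


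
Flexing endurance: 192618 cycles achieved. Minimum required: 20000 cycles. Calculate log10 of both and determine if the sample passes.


log10(192618) = 5.28
log10(20000) = 4.30
Passes: Yes


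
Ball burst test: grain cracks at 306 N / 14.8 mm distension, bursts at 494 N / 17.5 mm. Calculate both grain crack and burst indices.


Crack index = 306 / 14.8 = 20.7 N/mm
Burst index = 494 / 17.5 = 28.2 N/mm


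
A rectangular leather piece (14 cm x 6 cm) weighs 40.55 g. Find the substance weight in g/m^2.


Area = 14 x 6 = 84 cm^2
SW = 40.55 / 84 x 10000 = 4827.4 g/m^2


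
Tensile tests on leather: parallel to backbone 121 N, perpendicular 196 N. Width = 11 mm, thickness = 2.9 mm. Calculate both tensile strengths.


Area = 11 x 2.9 = 31.9 mm^2
TS (parallel) = 121 / 31.9 = 3.79 N/mm^2
TS (perpendicular) = 196 / 31.9 = 6.14 N/mm^2


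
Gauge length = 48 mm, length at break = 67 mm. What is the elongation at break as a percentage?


39.6%

Extension = 67 - 48 = 19 mm
Elongation = 19 / 48 x 100 = 39.6%


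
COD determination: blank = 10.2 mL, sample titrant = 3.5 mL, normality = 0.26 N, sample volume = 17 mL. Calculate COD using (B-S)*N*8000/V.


819.8 mg/L


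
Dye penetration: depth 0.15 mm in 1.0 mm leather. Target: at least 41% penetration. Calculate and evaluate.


Penetration = 15.0%
Meets target: No

Penetration = 0.15 / 1.0 x 100 = 15.0%
Target: 41%
Meets target: No


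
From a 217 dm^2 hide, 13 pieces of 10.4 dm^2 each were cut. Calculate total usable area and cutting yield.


Usable area = 135.2 dm^2
Yield = 62.3%

Total usable = 13 x 10.4 = 135.2 dm^2
Yield = 135.2 / 217 x 100 = 62.3%


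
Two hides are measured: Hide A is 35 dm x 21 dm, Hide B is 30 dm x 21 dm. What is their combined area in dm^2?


1365 dm^2

Hide A area = 35 x 21 = 735 dm^2
Hide B area = 30 x 21 = 630 dm^2
Total = 735 + 630 = 1365 dm^2


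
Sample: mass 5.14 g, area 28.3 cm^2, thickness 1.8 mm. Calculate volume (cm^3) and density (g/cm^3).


Thickness in cm = 1.8 / 10 = 0.18 cm
Volume = 28.3 x 0.18 = 5.094 cm^3
Density = 5.14 / 5.094 = 1.009 g/cm^3


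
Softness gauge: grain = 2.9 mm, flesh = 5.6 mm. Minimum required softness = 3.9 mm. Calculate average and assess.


Average = (2.9 + 5.6) / 2 = 4.25 mm
Minimum = 3.9 mm
Meets requirement: Yes


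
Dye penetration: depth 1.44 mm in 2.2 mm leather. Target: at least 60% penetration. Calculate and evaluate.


Penetration = 1.44 / 2.2 x 100 = 65.5%
Target: 60%
Meets target: Yes


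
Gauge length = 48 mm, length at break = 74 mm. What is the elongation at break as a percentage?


Extension = 74 - 48 = 26 mm
Elongation = 26 / 48 x 100 = 54.2%


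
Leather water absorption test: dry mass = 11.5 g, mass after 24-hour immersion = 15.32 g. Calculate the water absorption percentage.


33.2%


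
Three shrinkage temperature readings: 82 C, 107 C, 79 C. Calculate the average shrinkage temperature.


89.3 C

Average = (82 + 107 + 79) / 3
Average = 268 / 3 = 89.3 C


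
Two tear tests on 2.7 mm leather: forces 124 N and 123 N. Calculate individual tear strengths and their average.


Tear 1 = 45.9 N/mm
Tear 2 = 45.6 N/mm
Average = 45.8 N/mm


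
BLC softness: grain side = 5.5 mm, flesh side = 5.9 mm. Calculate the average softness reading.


5.70 mm


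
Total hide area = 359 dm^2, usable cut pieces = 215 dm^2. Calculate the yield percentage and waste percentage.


Yield = 215 / 359 x 100 = 59.9%
Waste = 359 - 215 = 144 dm^2
Waste% = 100 - 59.9 = 40.1%


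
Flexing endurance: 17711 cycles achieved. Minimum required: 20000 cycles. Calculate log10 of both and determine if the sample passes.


Achieved: log10 = 4.25
Required: log10 = 4.30
Passes: No


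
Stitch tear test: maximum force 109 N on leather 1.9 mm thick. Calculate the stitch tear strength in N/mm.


57.4 N/mm


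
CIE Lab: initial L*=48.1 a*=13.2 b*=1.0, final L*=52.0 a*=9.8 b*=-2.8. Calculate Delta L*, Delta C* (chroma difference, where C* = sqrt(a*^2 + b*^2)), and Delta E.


Delta L* = 52.0 - 48.1 = 3.9
C1* = sqrt((13.2)^2 + (1.0)^2) = 13.238
C2* = sqrt((9.8)^2 + (-2.8)^2) = 10.192
Delta C* = 10.192 - 13.238 = -3.05
Delta E = sqrt((3.9)^2 + (-3.4)^2 + (-3.8)^2) = 6.42


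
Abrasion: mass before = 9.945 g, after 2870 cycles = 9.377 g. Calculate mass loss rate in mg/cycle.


0.198 mg/cycle

Mass loss = 9.945 - 9.377 = 0.568 g
Rate = 0.568 / 2870 x 1000 = 0.198 mg/cycle


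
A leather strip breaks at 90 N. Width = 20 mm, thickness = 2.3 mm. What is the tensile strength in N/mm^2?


1.96 N/mm^2

Cross-sectional area = 20 x 2.3 = 46.0 mm^2
Tensile strength = 90 / 46.0 = 1.96 N/mm^2


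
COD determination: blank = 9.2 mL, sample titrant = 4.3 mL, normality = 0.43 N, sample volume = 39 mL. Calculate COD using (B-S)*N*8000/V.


COD = (9.2 - 4.3) x 0.43 x 8000 / 39
COD = 4.9 x 0.43 x 8000 / 39
COD = 432.2 mg/L


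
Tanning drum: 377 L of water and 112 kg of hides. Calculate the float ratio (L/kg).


3.4

Float ratio = water / hide weight
Ratio = 377 / 112 = 3.4


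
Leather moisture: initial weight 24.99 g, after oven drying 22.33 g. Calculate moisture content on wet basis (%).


10.6%

Moisture = 24.99 - 22.33 = 2.66 g
MC = 2.66 / 24.99 x 100 = 10.6%


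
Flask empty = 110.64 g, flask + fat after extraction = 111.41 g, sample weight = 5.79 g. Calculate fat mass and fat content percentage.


Fat mass = 0.77 g
Fat content = 13.3%


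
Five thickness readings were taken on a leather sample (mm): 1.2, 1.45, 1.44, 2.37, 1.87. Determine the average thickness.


1.67 mm

Sum = 1.2 + 1.45 + 1.44 + 2.37 + 1.87 = 8.33
Average = 8.33 / 5 = 1.67 mm


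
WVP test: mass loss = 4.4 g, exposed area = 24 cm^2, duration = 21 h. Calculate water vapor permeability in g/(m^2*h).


WVP = mass_loss / (area x time) x 10000
WVP = 4.4 / (24 x 21) x 10000
WVP = 4.4 / 504 x 10000 = 87.30 g/(m^2*h)


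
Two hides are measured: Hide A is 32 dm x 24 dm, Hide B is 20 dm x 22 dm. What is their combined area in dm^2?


1208 dm^2


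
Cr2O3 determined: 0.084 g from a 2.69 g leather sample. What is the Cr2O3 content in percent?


3.12%

Cr2O3% = 0.084 / 2.69 x 100
Cr2O3% = 3.12%


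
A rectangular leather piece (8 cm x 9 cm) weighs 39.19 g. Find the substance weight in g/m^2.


5443.1 g/m^2

Area = 8 x 9 = 72 cm^2
SW = 39.19 / 72 x 10000 = 5443.1 g/m^2


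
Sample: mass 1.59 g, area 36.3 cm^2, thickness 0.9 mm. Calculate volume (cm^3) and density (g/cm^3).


Thickness in cm = 0.9 / 10 = 0.09 cm
Volume = 36.3 x 0.09 = 3.267 cm^3
Density = 1.59 / 3.267 = 0.487 g/cm^3


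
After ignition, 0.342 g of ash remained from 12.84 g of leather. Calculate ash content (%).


2.66%


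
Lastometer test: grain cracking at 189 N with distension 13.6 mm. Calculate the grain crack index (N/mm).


Grain crack index = force / distension
Index = 189 / 13.6 = 13.9 N/mm


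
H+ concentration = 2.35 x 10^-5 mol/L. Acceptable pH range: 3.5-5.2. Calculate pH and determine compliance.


pH = 4.63
Compliant: Yes


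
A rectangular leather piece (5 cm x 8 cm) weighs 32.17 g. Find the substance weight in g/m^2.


8042.5 g/m^2


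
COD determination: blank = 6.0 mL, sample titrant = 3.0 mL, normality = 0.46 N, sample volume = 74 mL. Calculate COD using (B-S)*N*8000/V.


COD = (6.0 - 3.0) x 0.46 x 8000 / 74
COD = 3.0 x 0.46 x 8000 / 74
COD = 149.2 mg/L


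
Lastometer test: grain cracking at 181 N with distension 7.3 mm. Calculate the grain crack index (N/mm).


24.8 N/mm

Grain crack index = force / distension
Index = 181 / 7.3 = 24.8 N/mm


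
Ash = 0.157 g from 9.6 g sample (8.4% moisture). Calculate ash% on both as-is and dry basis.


As-is ash = 1.64%
Dry-basis ash = 1.79%

As-is ash% = 0.157 / 9.6 x 100 = 1.64%
Dry mass = 9.6 x (100 - 8.4) / 100 = 8.7936 g
Dry-basis ash% = 0.157 / 8.7936 x 100 = 1.79%


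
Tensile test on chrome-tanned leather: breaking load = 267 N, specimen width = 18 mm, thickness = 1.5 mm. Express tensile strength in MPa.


Cross-section = 18 x 1.5 = 27.0 mm^2
TS = 267 / 27.0 = 9.89 MPa
(1 N/mm^2 = 1 MPa)


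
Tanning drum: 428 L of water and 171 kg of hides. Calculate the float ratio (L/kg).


Float ratio = water / hide weight
Ratio = 428 / 171 = 2.5


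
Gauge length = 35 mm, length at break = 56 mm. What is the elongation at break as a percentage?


Extension = 56 - 35 = 21 mm
Elongation = 21 / 35 x 100 = 60.0%


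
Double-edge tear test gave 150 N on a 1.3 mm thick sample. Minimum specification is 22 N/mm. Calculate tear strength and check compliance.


Tear strength = 115.4 N/mm
Compliant: Yes


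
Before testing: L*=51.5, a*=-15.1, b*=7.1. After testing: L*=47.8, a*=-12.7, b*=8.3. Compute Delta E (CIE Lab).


dL = 47.8 - 51.5 = -3.7
da = -12.7 - (-15.1) = 2.4
db = 8.3 - 7.1 = 1.2
dE = sqrt((-3.7)^2 + (2.4)^2 + (1.2)^2) = 4.57


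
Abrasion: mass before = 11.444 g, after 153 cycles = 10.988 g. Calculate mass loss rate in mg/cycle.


2.980 mg/cycle

Mass loss = 11.444 - 10.988 = 0.456 g
Rate = 0.456 / 153 x 1000 = 2.980 mg/cycle


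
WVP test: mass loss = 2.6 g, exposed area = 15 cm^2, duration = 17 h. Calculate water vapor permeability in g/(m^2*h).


101.96 g/(m^2*h)

WVP = mass_loss / (area x time) x 10000
WVP = 2.6 / (15 x 17) x 10000
WVP = 2.6 / 255 x 10000 = 101.96 g/(m^2*h)


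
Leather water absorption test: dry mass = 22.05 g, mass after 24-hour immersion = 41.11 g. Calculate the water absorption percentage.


Water absorbed = 41.11 - 22.05 = 19.06 g
WA% = 19.06 / 22.05 x 100 = 86.4%


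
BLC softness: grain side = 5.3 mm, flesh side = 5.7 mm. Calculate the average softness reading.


5.50 mm

Average = (5.3 + 5.7) / 2
Average = 5.50 mm


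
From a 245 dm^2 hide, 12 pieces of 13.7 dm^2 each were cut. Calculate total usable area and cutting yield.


Total usable = 12 x 13.7 = 164.4 dm^2
Yield = 164.4 / 245 x 100 = 67.1%


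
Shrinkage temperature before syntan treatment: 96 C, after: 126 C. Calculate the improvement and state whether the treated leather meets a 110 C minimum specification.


Improvement = 126 - 96 = 30 C
Spec check: 126 C >= 110 C? Yes


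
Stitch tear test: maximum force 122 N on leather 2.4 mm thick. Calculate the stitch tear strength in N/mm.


Stitch tear strength = force / thickness
STS = 122 / 2.4 = 50.8 N/mm


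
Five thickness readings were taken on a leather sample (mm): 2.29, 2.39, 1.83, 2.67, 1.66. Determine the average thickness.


2.17 mm


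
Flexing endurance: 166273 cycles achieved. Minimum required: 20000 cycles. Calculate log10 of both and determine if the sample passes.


log10(166273) = 5.22
log10(20000) = 4.30
Passes: Yes


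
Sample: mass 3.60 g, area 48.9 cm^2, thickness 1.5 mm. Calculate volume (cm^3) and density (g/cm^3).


Thickness in cm = 1.5 / 10 = 0.15 cm
Volume = 48.9 x 0.15 = 7.335 cm^3
Density = 3.60 / 7.335 = 0.491 g/cm^3


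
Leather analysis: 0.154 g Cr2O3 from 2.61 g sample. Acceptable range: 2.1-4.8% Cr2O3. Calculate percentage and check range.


Cr2O3% = 0.154 / 2.61 x 100 = 5.90%
Acceptable range: 2.1 to 4.8%
Within range: No


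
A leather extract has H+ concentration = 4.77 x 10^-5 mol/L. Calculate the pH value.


pH = 4.32


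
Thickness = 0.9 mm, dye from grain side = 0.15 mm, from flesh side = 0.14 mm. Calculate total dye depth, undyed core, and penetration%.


Total dyed = 0.29 mm
Undyed core = 0.61 mm
Penetration = 32.2%

Total dyed = 0.15 + 0.14 = 0.29 mm
Undyed core = 0.9 - 0.29 = 0.61 mm
Penetration = 0.29 / 0.9 x 100 = 32.2%


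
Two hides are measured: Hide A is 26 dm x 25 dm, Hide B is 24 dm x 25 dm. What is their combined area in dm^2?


1250 dm^2

Hide A area = 26 x 25 = 650 dm^2
Hide B area = 24 x 25 = 600 dm^2
Total = 650 + 600 = 1250 dm^2


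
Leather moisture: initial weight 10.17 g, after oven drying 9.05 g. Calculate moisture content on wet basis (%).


Moisture = 10.17 - 9.05 = 1.12 g
MC = 1.12 / 10.17 x 100 = 11.0%


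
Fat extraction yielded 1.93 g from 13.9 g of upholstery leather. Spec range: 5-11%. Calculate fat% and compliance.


Fat% = 1.93 / 13.9 x 100 = 13.9%
Spec range: 5-11%
Compliant: No


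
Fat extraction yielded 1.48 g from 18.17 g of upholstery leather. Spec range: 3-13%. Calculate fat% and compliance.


Fat content = 8.1%
Compliant: Yes


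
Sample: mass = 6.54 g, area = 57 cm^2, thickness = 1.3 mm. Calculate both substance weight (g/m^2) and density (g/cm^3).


Substance weight = 1147.4 g/m^2
Density = 0.883 g/cm^3

SW = 6.54 / 57 x 10000 = 1147.4 g/m^2
Volume = 57 x 1.3 / 10 = 7.41 cm^3
Density = 6.54 / 7.41 = 0.883 g/cm^3


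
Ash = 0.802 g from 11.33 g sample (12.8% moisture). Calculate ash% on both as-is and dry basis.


As-is ash = 7.08%
Dry-basis ash = 8.12%


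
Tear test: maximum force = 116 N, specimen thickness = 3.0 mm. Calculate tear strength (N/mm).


38.7 N/mm


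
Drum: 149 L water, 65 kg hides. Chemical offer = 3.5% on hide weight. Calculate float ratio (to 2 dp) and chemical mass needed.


Float ratio = 2.29
Chemical needed = 2.275 kg

Float ratio = 149 / 65 = 2.29
Chemical = 65 x 3.5 / 100 = 2.275 kg


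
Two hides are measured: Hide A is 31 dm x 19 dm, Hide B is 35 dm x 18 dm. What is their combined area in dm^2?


1219 dm^2

Hide A area = 31 x 19 = 589 dm^2
Hide B area = 35 x 18 = 630 dm^2
Total = 589 + 630 = 1219 dm^2


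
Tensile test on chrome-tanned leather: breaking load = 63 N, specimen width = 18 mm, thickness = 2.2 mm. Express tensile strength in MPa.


Cross-section = 18 x 2.2 = 39.6 mm^2
TS = 63 / 39.6 = 1.59 MPa
(1 N/mm^2 = 1 MPa)


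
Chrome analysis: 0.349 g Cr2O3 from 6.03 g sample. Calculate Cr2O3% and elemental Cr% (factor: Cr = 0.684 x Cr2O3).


Cr2O3 = 5.79%
Cr = 3.96%

Cr2O3% = 0.349 / 6.03 x 100 = 5.79%
Cr% = 5.79 x 0.684 = 3.96%


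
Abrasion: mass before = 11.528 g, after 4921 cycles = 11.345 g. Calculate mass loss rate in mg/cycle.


0.037 mg/cycle


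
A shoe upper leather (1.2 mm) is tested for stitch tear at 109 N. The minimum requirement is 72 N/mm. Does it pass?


STS = 109 / 1.2 = 90.8 N/mm
Minimum required: 72 N/mm
Passes: Yes


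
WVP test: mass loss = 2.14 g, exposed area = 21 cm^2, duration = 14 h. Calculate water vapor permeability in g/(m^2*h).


WVP = mass_loss / (area x time) x 10000
WVP = 2.14 / (21 x 14) x 10000
WVP = 2.14 / 294 x 10000 = 72.79 g/(m^2*h)


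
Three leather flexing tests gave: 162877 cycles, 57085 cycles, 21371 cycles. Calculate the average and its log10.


Average = (162877 + 57085 + 21371) / 3 = 80444 cycles
log10(80444) = 4.91


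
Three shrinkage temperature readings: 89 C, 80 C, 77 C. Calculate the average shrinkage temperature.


Average = (89 + 80 + 77) / 3
Average = 246 / 3 = 82.0 C


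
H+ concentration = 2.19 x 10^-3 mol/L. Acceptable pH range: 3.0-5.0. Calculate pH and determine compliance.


pH = -log10(2.19 x 10^-3) = 2.66
Range: 3.0 to 5.0
Compliant: No


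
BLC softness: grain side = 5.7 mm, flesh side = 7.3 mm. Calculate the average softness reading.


Average = (5.7 + 7.3) / 2
Average = 6.50 mm


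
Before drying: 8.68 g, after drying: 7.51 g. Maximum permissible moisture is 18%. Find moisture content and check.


Moisture content = 13.5%
Acceptable: Yes

MC = (8.68 - 7.51) / 8.68 x 100 = 13.5%
Maximum: 18%
Acceptable: Yes


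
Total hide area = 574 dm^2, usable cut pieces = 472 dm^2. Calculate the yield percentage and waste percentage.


Yield = 82.2%
Waste = 17.8%

Yield = 472 / 574 x 100 = 82.2%
Waste = 574 - 472 = 102 dm^2
Waste% = 100 - 82.2 = 17.8%


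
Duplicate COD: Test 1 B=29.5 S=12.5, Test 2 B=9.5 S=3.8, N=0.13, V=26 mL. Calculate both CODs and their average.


COD1 = (29.5 - 12.5) x 0.13 x 8000 / 26 = 680.0 mg/L
COD2 = (9.5 - 3.8) x 0.13 x 8000 / 26 = 228.0 mg/L
Average = (680.0 + 228.0) / 2 = 454.0 mg/L


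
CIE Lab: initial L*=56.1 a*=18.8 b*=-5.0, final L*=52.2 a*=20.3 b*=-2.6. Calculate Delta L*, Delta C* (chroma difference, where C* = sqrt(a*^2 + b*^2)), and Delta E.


Delta L* = -3.9
Delta C* = 1.01
Delta E = 4.82


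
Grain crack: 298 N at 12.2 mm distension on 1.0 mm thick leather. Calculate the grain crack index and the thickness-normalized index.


Crack index = 24.4 N/mm
Normalized index = 24.4 N/mm per mm

Crack index = 298 / 12.2 = 24.4 N/mm
Normalized = 24.4 / 1.0 = 24.4 N/mm per mm


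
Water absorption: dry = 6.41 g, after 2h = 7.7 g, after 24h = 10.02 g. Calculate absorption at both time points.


2h absorption = 20.1%
24h absorption = 56.3%


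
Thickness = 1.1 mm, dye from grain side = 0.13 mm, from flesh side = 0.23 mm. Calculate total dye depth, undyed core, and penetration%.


Total dyed = 0.36 mm
Undyed core = 0.74 mm
Penetration = 32.7%


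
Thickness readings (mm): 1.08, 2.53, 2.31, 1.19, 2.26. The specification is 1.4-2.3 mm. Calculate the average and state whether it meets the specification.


Sum = 9.37
Average = 9.37 / 5 = 1.87 mm
Specification range: 1.4 to 2.3 mm
Within spec: Yes


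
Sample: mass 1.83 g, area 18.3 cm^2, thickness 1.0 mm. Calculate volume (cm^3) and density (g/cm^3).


Volume = 1.830 cm^3
Density = 1.000 g/cm^3


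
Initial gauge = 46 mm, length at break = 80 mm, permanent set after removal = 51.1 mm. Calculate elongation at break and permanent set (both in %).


Elongation at break = 73.9%
Permanent set = 11.1%


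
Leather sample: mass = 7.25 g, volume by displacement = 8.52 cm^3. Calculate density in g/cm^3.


Density = mass / volume
Density = 7.25 / 8.52 = 0.851 g/cm^3


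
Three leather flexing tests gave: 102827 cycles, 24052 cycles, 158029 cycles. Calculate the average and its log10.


Average = 94969 cycles
log10 = 4.98

Average = (102827 + 24052 + 158029) / 3 = 94969 cycles
log10(94969) = 4.98


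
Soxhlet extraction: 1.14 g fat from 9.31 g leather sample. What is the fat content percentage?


Fat content = 1.14 / 9.31 x 100
Fat = 12.2%


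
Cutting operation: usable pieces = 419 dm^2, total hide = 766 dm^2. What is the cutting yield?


Yield = usable / total x 100
Yield = 419 / 766 x 100 = 54.7%


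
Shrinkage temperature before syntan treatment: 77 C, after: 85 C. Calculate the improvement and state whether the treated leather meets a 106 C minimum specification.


Improvement = 8 C
Meets 106 C spec: No

Improvement = 85 - 77 = 8 C
Spec check: 85 C >= 106 C? No


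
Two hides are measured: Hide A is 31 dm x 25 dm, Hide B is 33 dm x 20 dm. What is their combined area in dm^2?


1435 dm^2

Hide A area = 31 x 25 = 775 dm^2
Hide B area = 33 x 20 = 660 dm^2
Total = 775 + 660 = 1435 dm^2


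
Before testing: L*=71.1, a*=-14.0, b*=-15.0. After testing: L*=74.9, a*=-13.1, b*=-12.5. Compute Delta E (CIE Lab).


Delta E = 4.64

dL = 74.9 - 71.1 = 3.8
da = -13.1 - (-14.0) = 0.9
db = -12.5 - (-15.0) = 2.5
dE = sqrt((3.8)^2 + (0.9)^2 + (2.5)^2) = 4.64


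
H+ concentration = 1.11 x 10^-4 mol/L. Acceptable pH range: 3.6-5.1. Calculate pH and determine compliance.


pH = -log10(1.11 x 10^-4) = 3.95
Range: 3.6 to 5.1
Compliant: Yes


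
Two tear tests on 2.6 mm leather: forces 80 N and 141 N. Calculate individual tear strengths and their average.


Tear 1 = 80 / 2.6 = 30.8 N/mm
Tear 2 = 141 / 2.6 = 54.2 N/mm
Average = (30.8 + 54.2) / 2 = 42.5 N/mm


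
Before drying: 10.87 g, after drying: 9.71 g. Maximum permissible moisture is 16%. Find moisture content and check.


Moisture content = 10.7%
Acceptable: Yes

MC = (10.87 - 9.71) / 10.87 x 100 = 10.7%
Maximum: 16%
Acceptable: Yes


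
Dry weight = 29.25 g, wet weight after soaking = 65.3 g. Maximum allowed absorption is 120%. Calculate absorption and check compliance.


Absorption = 123.2%
Compliant: No


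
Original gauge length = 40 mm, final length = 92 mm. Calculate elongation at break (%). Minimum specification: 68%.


Extension = 92 - 40 = 52 mm
Elongation = 52 / 40 x 100 = 130.0%
Minimum required: 68%
Meets specification: Yes


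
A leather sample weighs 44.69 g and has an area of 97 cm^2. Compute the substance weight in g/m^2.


Substance weight = mass / area x 10000
SW = 44.69 / 97 x 10000
SW = 4607.2 g/m^2


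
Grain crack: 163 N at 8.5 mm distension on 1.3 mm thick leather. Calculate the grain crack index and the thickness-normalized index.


Crack index = 163 / 8.5 = 19.2 N/mm
Normalized = 19.2 / 1.3 = 14.8 N/mm per mm


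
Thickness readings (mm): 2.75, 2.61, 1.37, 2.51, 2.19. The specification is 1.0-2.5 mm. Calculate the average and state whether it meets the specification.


Average = 2.29 mm
Within specification: Yes

Sum = 11.43
Average = 11.43 / 5 = 2.29 mm
Specification range: 1.0 to 2.5 mm
Within spec: Yes


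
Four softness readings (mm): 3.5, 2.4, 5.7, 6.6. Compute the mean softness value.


4.55 mm

Sum = 3.5 + 2.4 + 5.7 + 6.6
Mean = 18.2 / 4 = 4.55 mm


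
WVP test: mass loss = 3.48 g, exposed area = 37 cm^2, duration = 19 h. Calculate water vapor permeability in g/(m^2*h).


WVP = mass_loss / (area x time) x 10000
WVP = 3.48 / (37 x 19) x 10000
WVP = 3.48 / 703 x 10000 = 49.50 g/(m^2*h)


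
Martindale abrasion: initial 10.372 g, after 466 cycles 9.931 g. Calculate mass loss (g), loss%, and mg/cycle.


Mass loss = 0.441 g
Loss = 4.25%
Rate = 0.946 mg/cycle


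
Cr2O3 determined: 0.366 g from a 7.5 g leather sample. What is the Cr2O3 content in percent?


4.88%

Cr2O3% = 0.366 / 7.5 x 100
Cr2O3% = 4.88%


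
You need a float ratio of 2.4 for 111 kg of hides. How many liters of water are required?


Water = hide weight x target ratio
Water = 111 x 2.4 = 266.4 L


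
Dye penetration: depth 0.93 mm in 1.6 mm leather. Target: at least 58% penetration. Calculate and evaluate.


Penetration = 0.93 / 1.6 x 100 = 58.1%
Target: 58%
Meets target: Yes


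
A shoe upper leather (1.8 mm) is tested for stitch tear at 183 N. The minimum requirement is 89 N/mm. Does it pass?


STS = 101.7 N/mm
Passes: Yes

STS = 183 / 1.8 = 101.7 N/mm
Minimum required: 89 N/mm
Passes: Yes


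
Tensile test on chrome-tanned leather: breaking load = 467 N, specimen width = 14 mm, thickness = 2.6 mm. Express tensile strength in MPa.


Cross-section = 14 x 2.6 = 36.4 mm^2
TS = 467 / 36.4 = 12.83 MPa
(1 N/mm^2 = 1 MPa)


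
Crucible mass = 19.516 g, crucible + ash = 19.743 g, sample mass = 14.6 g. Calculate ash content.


Ash mass = 19.743 - 19.516 = 0.227 g
Ash% = 0.227 / 14.6 x 100 = 1.55%


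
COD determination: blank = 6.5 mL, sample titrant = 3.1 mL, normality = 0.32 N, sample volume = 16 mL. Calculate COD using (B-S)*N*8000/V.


544.0 mg/L


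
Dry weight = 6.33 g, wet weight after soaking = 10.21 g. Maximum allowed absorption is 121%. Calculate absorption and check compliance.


Absorption = 61.3%
Compliant: Yes


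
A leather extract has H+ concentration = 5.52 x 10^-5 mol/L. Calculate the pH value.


pH = -log10[H+]
pH = -log10(5.52 x 10^-5) = 4.26


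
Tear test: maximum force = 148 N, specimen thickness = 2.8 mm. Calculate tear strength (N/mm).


Tear strength = force / thickness
Tear = 148 / 2.8 = 52.9 N/mm


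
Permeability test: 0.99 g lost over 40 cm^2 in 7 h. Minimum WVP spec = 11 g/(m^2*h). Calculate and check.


WVP = 35.36 g/(m^2*h)
Meets specification: Yes


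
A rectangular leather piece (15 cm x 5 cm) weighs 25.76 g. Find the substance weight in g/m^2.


3434.7 g/m^2

Area = 15 x 5 = 75 cm^2
SW = 25.76 / 75 x 10000 = 3434.7 g/m^2


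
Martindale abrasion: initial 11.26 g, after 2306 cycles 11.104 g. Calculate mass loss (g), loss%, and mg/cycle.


Mass loss = 0.156 g
Loss = 1.39%
Rate = 0.068 mg/cycle

Loss = 11.26 - 11.104 = 0.156 g
Loss% = 0.156 / 11.26 x 100 = 1.39%
Rate = 0.156 / 2306 x 1000 = 0.068 mg/cycle


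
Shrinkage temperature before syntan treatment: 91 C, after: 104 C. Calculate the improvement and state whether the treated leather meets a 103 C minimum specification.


Improvement = 13 C
Meets 103 C spec: Yes

Improvement = 104 - 91 = 13 C
Spec check: 104 C >= 103 C? Yes


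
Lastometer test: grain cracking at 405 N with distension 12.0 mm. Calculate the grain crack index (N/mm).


33.8 N/mm


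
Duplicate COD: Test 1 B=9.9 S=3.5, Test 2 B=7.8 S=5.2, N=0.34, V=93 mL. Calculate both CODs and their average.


COD1 = (9.9 - 3.5) x 0.34 x 8000 / 93 = 187.2 mg/L
COD2 = (7.8 - 5.2) x 0.34 x 8000 / 93 = 76.0 mg/L
Average = (187.2 + 76.0) / 2 = 131.6 mg/L


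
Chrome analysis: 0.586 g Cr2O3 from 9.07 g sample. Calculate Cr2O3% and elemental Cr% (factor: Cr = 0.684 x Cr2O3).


Cr2O3 = 6.46%
Cr = 4.42%

Cr2O3% = 0.586 / 9.07 x 100 = 6.46%
Cr% = 6.46 x 0.684 = 4.42%


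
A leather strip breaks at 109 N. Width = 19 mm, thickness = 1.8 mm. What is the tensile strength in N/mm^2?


Cross-sectional area = 19 x 1.8 = 34.2 mm^2
Tensile strength = 109 / 34.2 = 3.19 N/mm^2


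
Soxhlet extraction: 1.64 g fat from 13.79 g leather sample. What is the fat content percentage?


11.9%


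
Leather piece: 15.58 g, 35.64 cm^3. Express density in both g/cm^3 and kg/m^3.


Density = 15.58 / 35.64 = 0.437 g/cm^3
Convert: 0.437 x 1000 = 437 kg/m^3


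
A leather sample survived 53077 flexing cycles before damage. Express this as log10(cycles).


4.72


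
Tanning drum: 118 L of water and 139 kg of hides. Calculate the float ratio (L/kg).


0.8

Float ratio = water / hide weight
Ratio = 118 / 139 = 0.8


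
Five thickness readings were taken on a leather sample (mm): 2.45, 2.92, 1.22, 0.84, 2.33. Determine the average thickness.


1.95 mm

Sum = 2.45 + 2.92 + 1.22 + 0.84 + 2.33 = 9.76
Average = 9.76 / 5 = 1.95 mm
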